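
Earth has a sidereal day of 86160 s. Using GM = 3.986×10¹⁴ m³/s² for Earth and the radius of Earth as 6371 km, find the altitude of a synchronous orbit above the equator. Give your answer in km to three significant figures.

h_sync ≈ 35800 km

A synchronous orbit has period T, so by Kepler's third law a = (μT²/4π²)^(1/3).
μT²/4π² = 3.986×10¹⁴ × (8.616×10⁴)² / 39.48 = 7.495×10²² m³.
a = 4.216×10⁷ m = 42163 km.
Altitude h = a − R = 42163 − 6371 = 35792 km.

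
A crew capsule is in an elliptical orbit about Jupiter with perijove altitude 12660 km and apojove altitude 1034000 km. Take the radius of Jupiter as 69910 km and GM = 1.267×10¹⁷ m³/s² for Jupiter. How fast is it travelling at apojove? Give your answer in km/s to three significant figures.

v ≈ 4.00 km/s

r_p = 69910 + 12660 = 82570 km = 8.2570×10⁷ m.
r_a = 69910 + 1034000 = 1103900 km = 1.1039×10⁹ m.
Semi-major axis a = (r_p + r_a)/2 = 5.9324×10⁵ km = 5.932×10⁸ m.
Vis-viva: v² = μ(2/r − 1/a) = 1.267×10¹⁷ × (1.812×10⁻⁹ − 1.686×10⁻⁹) = 1.597×10⁷ m²/s².
v = 3997 m/s = 3.997 km/s.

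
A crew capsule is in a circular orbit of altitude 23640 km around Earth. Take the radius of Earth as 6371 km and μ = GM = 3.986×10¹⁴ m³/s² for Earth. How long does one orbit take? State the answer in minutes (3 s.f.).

r = 6371 + 23640 = 30011 km = 3.0011×10⁷ m.
Kepler's third law: T = 2π√(r³/μ) = 2π√((3.001×10⁷)³ / 3.986×10¹⁴).
r³/μ = 6.781×10⁷ s², so T = 2π × 8.235×10³ = 5.174×10⁴ s.
Converting: 5.174×10⁴ s ÷ 60.00 = 862.3 minutes.

T ≈ 862 minutes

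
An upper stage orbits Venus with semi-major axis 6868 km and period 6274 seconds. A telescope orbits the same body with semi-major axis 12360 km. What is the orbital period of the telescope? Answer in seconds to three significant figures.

Kepler's third law: T² ∝ a³, so T₂ = T₁ (a₂/a₁)^(3/2).
a₂/a₁ = 1.800, (a₂/a₁)^(3/2) = 2.414.
T₂ = 6274 × 2.414 = 15150 seconds.

T₂ ≈ 15100 seconds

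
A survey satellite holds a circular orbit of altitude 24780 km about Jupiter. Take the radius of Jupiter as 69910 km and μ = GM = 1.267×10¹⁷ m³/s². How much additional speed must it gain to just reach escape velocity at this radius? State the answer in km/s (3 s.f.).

r = 69910 + 24780 = 94690 km = 9.4690×10⁷ m.
Circular speed v_c = √(μ/r) = 36580 m/s.
Escape speed v_esc = √(2μ/r) = √2 × v_c = 51730 m/s.
Δv = v_esc − v_c = 15150 m/s = 15.15 km/s.

Δv ≈ 15.2 km/s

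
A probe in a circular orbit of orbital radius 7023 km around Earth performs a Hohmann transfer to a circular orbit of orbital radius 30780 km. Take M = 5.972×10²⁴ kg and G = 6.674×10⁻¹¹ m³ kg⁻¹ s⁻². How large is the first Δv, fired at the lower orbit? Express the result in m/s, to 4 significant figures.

Δv ≈ 2080 m/s

μ = GM = 6.674×10⁻¹¹ × 5.972×10²⁴ = 3.986×10¹⁴ m³/s².
r₁ = 7023 km = 7.023×10⁶ m.
r₂ = 30780 km = 3.078×10⁷ m.
Transfer ellipse a_t = (r₁ + r₂)/2 = 1.890×10⁷ m.
At r₁: circular v_c1 = √(μ/r₁) = 7533 m/s; transfer-perigee v_p = √[μ(2/r₁ − 1/a_t)] = 9613 m/s.
Δv₁ = v_p − v_c1 = 2080 m/s.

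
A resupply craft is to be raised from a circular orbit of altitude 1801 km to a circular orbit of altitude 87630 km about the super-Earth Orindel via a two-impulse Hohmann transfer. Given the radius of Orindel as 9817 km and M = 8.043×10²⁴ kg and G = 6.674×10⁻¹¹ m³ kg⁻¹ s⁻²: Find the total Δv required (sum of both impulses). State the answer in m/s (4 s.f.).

Δv_total ≈ 3553 m/s

μ = GM = 6.674×10⁻¹¹ × 8.043×10²⁴ = 5.368×10¹⁴ m³/s².
r₁ = 9817 + 1801 = 11618 km = 1.1618×10⁷ m.
r₂ = 9817 + 87630 = 97447 km = 9.7447×10⁷ m.
Transfer ellipse a_t = (r₁ + r₂)/2 = 5.453×10⁷ m.
At r₁: circular v_c1 = √(μ/r₁) = 6797 m/s; transfer-periapsis v_p = √[μ(2/r₁ − 1/a_t)] = 9086 m/s.
Δv₁ = v_p − v_c1 = 2289 m/s.
At r₂: circular v_c2 = √(μ/r₂) = 2347 m/s; transfer-apoapsis v_a = √[μ(2/r₂ − 1/a_t)] = 1083 m/s.
Δv₂ = v_c2 − v_a = 1264 m/s.
Total Δv = Δv₁ + Δv₂ = 3553 m/s.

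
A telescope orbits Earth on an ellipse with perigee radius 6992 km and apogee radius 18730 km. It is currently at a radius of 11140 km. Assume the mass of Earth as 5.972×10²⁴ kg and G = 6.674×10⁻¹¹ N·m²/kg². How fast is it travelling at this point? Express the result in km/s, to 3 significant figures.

μ = GM = 6.674×10⁻¹¹ × 5.972×10²⁴ = 3.986×10¹⁴ m³/s².
Semi-major axis a = (r_p + r_a)/2 = 12861 km = 1.286×10⁷ m.
Vis-viva: v² = μ(2/r − 1/a) = 3.986×10¹⁴ × (1.795×10⁻⁷ − 7.775×10⁻⁸) = 4.057×10⁷ m²/s².
v = 6369 m/s = 6.369 km/s.

v ≈ 6.37 km/s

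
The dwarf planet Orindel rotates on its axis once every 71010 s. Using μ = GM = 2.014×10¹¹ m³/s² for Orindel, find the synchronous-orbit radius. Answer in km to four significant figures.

A synchronous orbit has period T, so by Kepler's third law a = (μT²/4π²)^(1/3).
μT²/4π² = 2.014×10¹¹ × (7.101×10⁴)² / 39.48 = 2.572×10¹⁹ m³.
a = 2.952×10⁶ m = 2952.0 km.

r_sync ≈ 2952 km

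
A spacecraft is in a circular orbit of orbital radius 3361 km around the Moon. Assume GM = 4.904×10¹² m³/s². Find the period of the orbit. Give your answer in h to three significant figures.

T ≈ 4.86 h

r = 3361 km = 3.361×10⁶ m.
Kepler's third law: T = 2π√(r³/μ) = 2π√((3.361×10⁶)³ / 4.904×10¹²).
r³/μ = 7.742×10⁶ s², so T = 2π × 2.782×10³ = 1.748×10⁴ s.
Converting: 1.748×10⁴ s ÷ 3600 = 4.856 h.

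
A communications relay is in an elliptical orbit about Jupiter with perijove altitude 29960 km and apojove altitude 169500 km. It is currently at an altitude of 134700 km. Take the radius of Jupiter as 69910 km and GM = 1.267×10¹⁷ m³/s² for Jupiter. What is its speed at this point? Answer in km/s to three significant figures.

v ≈ 22.2 km/s

r_p = 69910 + 29960 = 99870 km = 9.9870×10⁷ m.
r_a = 69910 + 169500 = 239410 km = 2.3941×10⁸ m.
r = 69910 + 134700 = 2.0461×10⁵ km = 2.046×10⁸ m.
Semi-major axis a = (r_p + r_a)/2 = 1.6964×10⁵ km = 1.696×10⁸ m.
Vis-viva: v² = μ(2/r − 1/a) = 1.267×10¹⁷ × (9.775×10⁻⁹ − 5.895×10⁻⁹) = 4.916×10⁸ m²/s².
v = 22170 m/s = 22.17 km/s.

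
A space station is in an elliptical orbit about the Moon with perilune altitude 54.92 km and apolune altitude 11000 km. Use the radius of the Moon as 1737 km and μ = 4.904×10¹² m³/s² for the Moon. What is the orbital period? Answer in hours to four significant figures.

r_p = 1737 + 54.92 = 1791.9 km = 1.7919×10⁶ m.
r_a = 1737 + 11000 = 12737 km = 1.2737×10⁷ m.
Semi-major axis a = (r_p + r_a)/2 = (1791.9 + 12737)/2 = 7264.5 km = 7.264×10⁶ m.
By Kepler's third law T = 2π√(a³/μ) = 2π × 8.842×10³ = 5.555×10⁴ s.
= 15.43 hours.

T ≈ 15.43 hours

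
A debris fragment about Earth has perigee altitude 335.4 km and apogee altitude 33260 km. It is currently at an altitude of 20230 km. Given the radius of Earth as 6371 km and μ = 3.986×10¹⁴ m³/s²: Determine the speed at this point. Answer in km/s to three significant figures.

v ≈ 3.57 km/s

r_p = 6371 + 335.4 = 6706.4 km = 6.7064×10⁶ m.
r_a = 6371 + 33260 = 39631 km = 3.9631×10⁷ m.
r = 6371 + 20230 = 26601 km = 2.660×10⁷ m.
Semi-major axis a = (r_p + r_a)/2 = 23169 km = 2.317×10⁷ m.
Vis-viva: v² = μ(2/r − 1/a) = 3.986×10¹⁴ × (7.519×10⁻⁸ − 4.316×10⁻⁸) = 1.276×10⁷ m²/s².
v = 3573 m/s = 3.573 km/s.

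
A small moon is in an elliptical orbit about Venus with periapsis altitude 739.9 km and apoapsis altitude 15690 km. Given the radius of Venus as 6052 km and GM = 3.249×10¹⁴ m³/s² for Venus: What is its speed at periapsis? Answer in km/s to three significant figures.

v ≈ 8.54 km/s

r_p = 6052 + 739.9 = 6791.9 km = 6.7919×10⁶ m.
r_a = 6052 + 15690 = 21742 km = 2.1742×10⁷ m.
Semi-major axis a = (r_p + r_a)/2 = 14267 km = 1.427×10⁷ m.
Vis-viva: v² = μ(2/r − 1/a) = 3.249×10¹⁴ × (2.945×10⁻⁷ − 7.009×10⁻⁸) = 7.290×10⁷ m²/s².
v = 8538 m/s = 8.538 km/s.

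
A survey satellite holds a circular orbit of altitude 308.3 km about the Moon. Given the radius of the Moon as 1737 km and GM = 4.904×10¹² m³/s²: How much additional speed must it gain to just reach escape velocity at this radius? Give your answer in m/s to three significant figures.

r = 1737 + 308.3 = 2045.3 km = 2.0453×10⁶ m.
Circular speed v_c = √(μ/r) = 1548 m/s.
Escape speed v_esc = √(2μ/r) = √2 × v_c = 2190 m/s.
Δv = v_esc − v_c = 641.4 m/s.

Δv ≈ 641 m/s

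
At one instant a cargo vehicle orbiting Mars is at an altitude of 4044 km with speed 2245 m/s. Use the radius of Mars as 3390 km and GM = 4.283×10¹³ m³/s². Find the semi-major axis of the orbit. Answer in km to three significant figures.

a ≈ 6610 km

r = 3390 + 4044 = 7434.0 km = 7.434×10⁶ m.
Vis-viva rearranged: 1/a = 2/r − v²/μ = 2.690×10⁻⁷ − 1.177×10⁻⁷ = 1.514×10⁻⁷ m⁻¹.
a = 6.607×10⁶ m = 6606.8 km.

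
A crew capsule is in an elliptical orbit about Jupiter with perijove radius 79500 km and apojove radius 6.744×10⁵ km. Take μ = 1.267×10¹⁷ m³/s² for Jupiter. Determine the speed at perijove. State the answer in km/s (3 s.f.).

v ≈ 53.4 km/s

Semi-major axis a = (r_p + r_a)/2 = 3.7695×10⁵ km = 3.770×10⁸ m.
Vis-viva: v² = μ(2/r − 1/a) = 1.267×10¹⁷ × (2.516×10⁻⁸ − 2.653×10⁻⁹) = 2.851×10⁹ m²/s².
v = 53400 m/s = 53.40 km/s.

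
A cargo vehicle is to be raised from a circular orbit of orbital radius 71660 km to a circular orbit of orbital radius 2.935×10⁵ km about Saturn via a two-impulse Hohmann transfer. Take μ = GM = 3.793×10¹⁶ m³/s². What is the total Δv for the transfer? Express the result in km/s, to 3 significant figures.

r₁ = 71660 km = 7.166×10⁷ m.
r₂ = 2.935×10⁵ km = 2.935×10⁸ m.
Transfer ellipse a_t = (r₁ + r₂)/2 = 1.826×10⁸ m.
At r₁: circular v_c1 = √(μ/r₁) = 23010 m/s; transfer-perikrone v_p = √[μ(2/r₁ − 1/a_t)] = 29170 m/s.
Δv₁ = v_p − v_c1 = 6163 m/s.
At r₂: circular v_c2 = √(μ/r₂) = 11370 m/s; transfer-apokrone v_a = √[μ(2/r₂ − 1/a_t)] = 7122 m/s.
Δv₂ = v_c2 − v_a = 4246 m/s.
Total Δv = Δv₁ + Δv₂ = 10410 m/s = 10.41 km/s.

Δv_total ≈ 10.4 km/s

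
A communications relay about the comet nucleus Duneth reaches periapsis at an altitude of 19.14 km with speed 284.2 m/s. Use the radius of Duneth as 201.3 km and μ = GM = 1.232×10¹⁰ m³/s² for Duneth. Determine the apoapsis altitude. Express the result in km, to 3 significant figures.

r_p = 201.3 + 19.14 = 220.44 km = 2.204×10⁵ m.
Specific energy ε = v²/2 − μ/r = -1.550×10⁴ J/kg, so a = −μ/(2ε) = 3.973×10⁵ m.
The apsides satisfy r_p + r_a = 2a, so the apoapsis radius is 2a − r_p = 5.742×10⁵ m = 574.22 km.
Apoapsis altitude = 574.22 − 201.3 = 372.92 km.

apoapsis altitude ≈ 373 km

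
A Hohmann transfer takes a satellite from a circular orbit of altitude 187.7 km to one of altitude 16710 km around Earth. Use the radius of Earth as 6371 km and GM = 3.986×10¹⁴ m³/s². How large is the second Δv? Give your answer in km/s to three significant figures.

Δv ≈ 1.39 km/s

r₁ = 6371 + 187.7 = 6558.7 km = 6.5587×10⁶ m.
r₂ = 6371 + 16710 = 23081 km = 2.3081×10⁷ m.
Transfer ellipse a_t = (r₁ + r₂)/2 = 1.482×10⁷ m.
At r₁: circular v_c1 = √(μ/r₁) = 7796 m/s; transfer-perigee v_p = √[μ(2/r₁ − 1/a_t)] = 9729 m/s.
At r₂: circular v_c2 = √(μ/r₂) = 4156 m/s; transfer-apogee v_a = √[μ(2/r₂ − 1/a_t)] = 2765 m/s.
Δv₂ = v_c2 − v_a = 1391 m/s.
= 1.391 km/s.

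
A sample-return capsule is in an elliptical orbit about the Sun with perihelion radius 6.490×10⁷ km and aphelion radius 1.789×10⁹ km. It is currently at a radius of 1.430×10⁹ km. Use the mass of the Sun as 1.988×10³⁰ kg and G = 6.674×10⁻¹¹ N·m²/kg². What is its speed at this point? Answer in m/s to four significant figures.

μ = GM = 6.674×10⁻¹¹ × 1.988×10³⁰ = 1.327×10²⁰ m³/s².
Semi-major axis a = (r_p + r_a)/2 = 9.2695×10⁸ km = 9.270×10¹¹ m.
Vis-viva: v² = μ(2/r − 1/a) = 1.327×10²⁰ × (1.399×10⁻¹² − 1.079×10⁻¹²) = 4.243×10⁷ m²/s².
v = 6514 m/s.

v ≈ 6514 m/s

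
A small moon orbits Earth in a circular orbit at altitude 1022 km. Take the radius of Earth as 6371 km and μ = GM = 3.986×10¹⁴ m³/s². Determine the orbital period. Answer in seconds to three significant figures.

r = 6371 + 1022 = 7393.0 km = 7.3930×10⁶ m.
Kepler's third law: T = 2π√(r³/μ) = 2π√((7.393×10⁶)³ / 3.986×10¹⁴).
r³/μ = 1.014×10⁶ s², so T = 2π × 1.007×10³ = 6.326×10³ s.

T ≈ 6330 seconds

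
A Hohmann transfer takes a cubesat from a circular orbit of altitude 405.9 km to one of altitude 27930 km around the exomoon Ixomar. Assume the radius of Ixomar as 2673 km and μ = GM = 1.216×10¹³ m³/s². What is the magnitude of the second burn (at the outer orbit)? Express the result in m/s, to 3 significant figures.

Δv ≈ 361 m/s

r₁ = 2673 + 405.9 = 3078.9 km = 3.0789×10⁶ m.
r₂ = 2673 + 27930 = 30603 km = 3.0603×10⁷ m.
Transfer ellipse a_t = (r₁ + r₂)/2 = 1.684×10⁷ m.
At r₁: circular v_c1 = √(μ/r₁) = 1987 m/s; transfer-periapsis v_p = √[μ(2/r₁ − 1/a_t)] = 2679 m/s.
At r₂: circular v_c2 = √(μ/r₂) = 630.4 m/s; transfer-apoapsis v_a = √[μ(2/r₂ − 1/a_t)] = 269.5 m/s.
Δv₂ = v_c2 − v_a = 360.8 m/s.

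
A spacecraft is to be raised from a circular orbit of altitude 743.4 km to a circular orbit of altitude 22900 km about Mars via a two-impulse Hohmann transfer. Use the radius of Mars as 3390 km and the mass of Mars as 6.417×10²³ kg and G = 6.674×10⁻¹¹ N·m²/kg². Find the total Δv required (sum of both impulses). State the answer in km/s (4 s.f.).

Δv_total ≈ 1.624 km/s

μ = GM = 6.674×10⁻¹¹ × 6.417×10²³ = 4.283×10¹³ m³/s².
r₁ = 3390 + 743.4 = 4133.4 km = 4.1334×10⁶ m.
r₂ = 3390 + 22900 = 26290 km = 2.6290×10⁷ m.
Transfer ellipse a_t = (r₁ + r₂)/2 = 1.521×10⁷ m.
At r₁: circular v_c1 = √(μ/r₁) = 3219 m/s; transfer-periapsis v_p = √[μ(2/r₁ − 1/a_t)] = 4232 m/s.
Δv₁ = v_p − v_c1 = 1013 m/s.
At r₂: circular v_c2 = √(μ/r₂) = 1276 m/s; transfer-apoapsis v_a = √[μ(2/r₂ − 1/a_t)] = 665.3 m/s.
Δv₂ = v_c2 − v_a = 611.0 m/s.
Total Δv = Δv₁ + Δv₂ = 1624 m/s = 1.624 km/s.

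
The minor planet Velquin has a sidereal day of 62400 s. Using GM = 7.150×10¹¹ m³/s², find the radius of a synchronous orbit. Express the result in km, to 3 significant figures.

A synchronous orbit has period T, so by Kepler's third law a = (μT²/4π²)^(1/3).
μT²/4π² = 7.150×10¹¹ × (6.240×10⁴)² / 39.48 = 7.052×10¹⁹ m³.
a = 4.131×10⁶ m = 4131.5 km.

r_sync ≈ 4130 km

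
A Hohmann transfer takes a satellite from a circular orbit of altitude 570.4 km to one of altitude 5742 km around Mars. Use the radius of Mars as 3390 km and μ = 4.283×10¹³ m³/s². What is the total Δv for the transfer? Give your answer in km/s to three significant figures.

r₁ = 3390 + 570.4 = 3960.4 km = 3.9604×10⁶ m.
r₂ = 3390 + 5742 = 9132.0 km = 9.1320×10⁶ m.
Transfer ellipse a_t = (r₁ + r₂)/2 = 6.546×10⁶ m.
At r₁: circular v_c1 = √(μ/r₁) = 3289 m/s; transfer-periapsis v_p = √[μ(2/r₁ − 1/a_t)] = 3884 m/s.
Δv₁ = v_p − v_c1 = 595.6 m/s.
At r₂: circular v_c2 = √(μ/r₂) = 2166 m/s; transfer-apoapsis v_a = √[μ(2/r₂ − 1/a_t)] = 1684 m/s.
Δv₂ = v_c2 − v_a = 481.2 m/s.
Total Δv = Δv₁ + Δv₂ = 1077 m/s = 1.077 km/s.

Δv_total ≈ 1.08 km/s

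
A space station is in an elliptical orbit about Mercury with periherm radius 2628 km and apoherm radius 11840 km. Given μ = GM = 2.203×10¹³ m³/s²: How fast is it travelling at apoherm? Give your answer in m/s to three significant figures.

v ≈ 822 m/s

Semi-major axis a = (r_p + r_a)/2 = 7234.0 km = 7.234×10⁶ m.
Vis-viva: v² = μ(2/r − 1/a) = 2.203×10¹³ × (1.689×10⁻⁷ − 1.382×10⁻⁷) = 6.759×10⁵ m²/s².
v = 822.2 m/s.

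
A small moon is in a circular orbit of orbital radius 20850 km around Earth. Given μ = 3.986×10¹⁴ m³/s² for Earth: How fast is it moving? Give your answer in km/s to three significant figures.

v ≈ 4.37 km/s

r = 20850 km = 2.085×10⁷ m.
For a circular orbit v = √(μ/r) = √(3.986×10¹⁴ / 2.085×10⁷) = √(1.912×10⁷) = 4372 m/s.
That is 4.372 km/s.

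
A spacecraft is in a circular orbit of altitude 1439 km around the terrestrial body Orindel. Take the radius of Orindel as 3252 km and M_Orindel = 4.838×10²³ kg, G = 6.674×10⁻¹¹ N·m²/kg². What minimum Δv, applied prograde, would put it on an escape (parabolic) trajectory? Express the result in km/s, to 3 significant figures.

Δv ≈ 1.09 km/s

μ = GM = 6.674×10⁻¹¹ × 4.838×10²³ = 3.229×10¹³ m³/s².
r = 3252 + 1439 = 4691.0 km = 4.6910×10⁶ m.
Circular speed v_c = √(μ/r) = 2624 m/s.
Escape speed v_esc = √(2μ/r) = √2 × v_c = 3710 m/s.
Δv = v_esc − v_c = 1087 m/s = 1.087 km/s.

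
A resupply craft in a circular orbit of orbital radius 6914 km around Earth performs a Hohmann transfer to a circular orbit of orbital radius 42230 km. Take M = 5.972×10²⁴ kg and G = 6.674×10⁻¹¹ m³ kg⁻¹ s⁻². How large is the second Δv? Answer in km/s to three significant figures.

Δv ≈ 1.44 km/s

μ = GM = 6.674×10⁻¹¹ × 5.972×10²⁴ = 3.986×10¹⁴ m³/s².
r₁ = 6914 km = 6.914×10⁶ m.
r₂ = 42230 km = 4.223×10⁷ m.
Transfer ellipse a_t = (r₁ + r₂)/2 = 2.457×10⁷ m.
At r₁: circular v_c1 = √(μ/r₁) = 7593 m/s; transfer-perigee v_p = √[μ(2/r₁ − 1/a_t)] = 9954 m/s.
At r₂: circular v_c2 = √(μ/r₂) = 3072 m/s; transfer-apogee v_a = √[μ(2/r₂ − 1/a_t)] = 1630 m/s.
Δv₂ = v_c2 − v_a = 1443 m/s.
= 1.443 km/s.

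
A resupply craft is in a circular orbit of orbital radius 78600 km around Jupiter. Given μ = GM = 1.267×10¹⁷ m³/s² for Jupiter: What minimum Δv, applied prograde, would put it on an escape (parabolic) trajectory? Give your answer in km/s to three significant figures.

r = 78600 km = 7.860×10⁷ m.
Circular speed v_c = √(μ/r) = 40150 m/s.
Escape speed v_esc = √(2μ/r) = √2 × v_c = 56780 m/s.
Δv = v_esc − v_c = 16630 m/s = 16.63 km/s.

Δv ≈ 16.6 km/s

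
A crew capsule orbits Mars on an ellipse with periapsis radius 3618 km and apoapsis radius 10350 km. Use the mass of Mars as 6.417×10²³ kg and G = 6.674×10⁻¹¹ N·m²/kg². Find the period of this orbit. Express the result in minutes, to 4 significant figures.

μ = GM = 6.674×10⁻¹¹ × 6.417×10²³ = 4.283×10¹³ m³/s².
Semi-major axis a = (r_p + r_a)/2 = (3618.0 + 10350)/2 = 6984.0 km = 6.984×10⁶ m.
By Kepler's third law T = 2π√(a³/μ) = 2π × 2.820×10³ = 1.772×10⁴ s.
= 295.3 minutes.

T ≈ 295.3 minutes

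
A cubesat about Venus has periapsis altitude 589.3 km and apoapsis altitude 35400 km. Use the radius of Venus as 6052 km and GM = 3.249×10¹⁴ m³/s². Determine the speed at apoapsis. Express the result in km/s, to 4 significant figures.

r_p = 6052 + 589.3 = 6641.3 km = 6.6413×10⁶ m.
r_a = 6052 + 35400 = 41452 km = 4.1452×10⁷ m.
Semi-major axis a = (r_p + r_a)/2 = 24047 km = 2.405×10⁷ m.
Vis-viva: v² = μ(2/r − 1/a) = 3.249×10¹⁴ × (4.825×10⁻⁸ − 4.159×10⁻⁸) = 2.165×10⁶ m²/s².
v = 1471 m/s = 1.471 km/s.

v ≈ 1.471 km/s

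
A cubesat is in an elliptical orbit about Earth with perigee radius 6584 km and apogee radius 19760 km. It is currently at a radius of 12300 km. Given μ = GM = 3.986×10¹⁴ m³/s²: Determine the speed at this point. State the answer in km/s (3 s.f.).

v ≈ 5.88 km/s

Semi-major axis a = (r_p + r_a)/2 = 13172 km = 1.317×10⁷ m.
Vis-viva: v² = μ(2/r − 1/a) = 3.986×10¹⁴ × (1.626×10⁻⁷ − 7.592×10⁻⁸) = 3.455×10⁷ m²/s².
v = 5878 m/s = 5.878 km/s.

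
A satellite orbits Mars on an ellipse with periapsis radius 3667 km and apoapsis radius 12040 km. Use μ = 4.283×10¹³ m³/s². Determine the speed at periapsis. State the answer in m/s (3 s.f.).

Semi-major axis a = (r_p + r_a)/2 = 7853.5 km = 7.854×10⁶ m.
Vis-viva: v² = μ(2/r − 1/a) = 4.283×10¹³ × (5.454×10⁻⁷ − 1.273×10⁻⁷) = 1.791×10⁷ m²/s².
v = 4232 m/s.

v ≈ 4230 m/s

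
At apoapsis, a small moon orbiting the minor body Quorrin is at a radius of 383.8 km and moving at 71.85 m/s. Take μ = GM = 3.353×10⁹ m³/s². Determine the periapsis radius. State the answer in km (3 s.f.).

periapsis radius ≈ 161 km

r_a = 3.838×10⁵ m.
Specific energy ε = v²/2 − μ/r = -6.155×10³ J/kg, so a = −μ/(2ε) = 2.724×10⁵ m.
The apsides satisfy r_p + r_a = 2a, so the periapsis radius is 2a − r_a = 1.610×10⁵ m = 160.95 km.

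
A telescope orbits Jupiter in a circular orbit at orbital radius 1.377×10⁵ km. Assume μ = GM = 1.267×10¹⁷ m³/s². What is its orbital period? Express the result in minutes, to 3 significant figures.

T ≈ 475 minutes

r = 1.377×10⁵ km = 1.377×10⁸ m.
Kepler's third law: T = 2π√(r³/μ) = 2π√((1.377×10⁸)³ / 1.267×10¹⁷).
r³/μ = 2.061×10⁷ s², so T = 2π × 4.540×10³ = 2.852×10⁴ s.
Converting: 2.852×10⁴ s ÷ 60.00 = 475.4 minutes.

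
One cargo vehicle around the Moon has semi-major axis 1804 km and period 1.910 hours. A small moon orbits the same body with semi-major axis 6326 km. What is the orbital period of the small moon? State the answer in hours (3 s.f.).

T₂ ≈ 12.5 hours

Kepler's third law: T² ∝ a³, so T₂ = T₁ (a₂/a₁)^(3/2).
a₂/a₁ = 3.507, (a₂/a₁)^(3/2) = 6.567.
T₂ = 1.910 × 6.567 = 12.54 hours.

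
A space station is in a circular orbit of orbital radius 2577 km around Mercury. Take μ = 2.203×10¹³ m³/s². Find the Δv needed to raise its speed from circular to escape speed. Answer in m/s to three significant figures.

Δv ≈ 1210 m/s

r = 2577 km = 2.577×10⁶ m.
Circular speed v_c = √(μ/r) = 2924 m/s.
Escape speed v_esc = √(2μ/r) = √2 × v_c = 4135 m/s.
Δv = v_esc − v_c = 1211 m/s.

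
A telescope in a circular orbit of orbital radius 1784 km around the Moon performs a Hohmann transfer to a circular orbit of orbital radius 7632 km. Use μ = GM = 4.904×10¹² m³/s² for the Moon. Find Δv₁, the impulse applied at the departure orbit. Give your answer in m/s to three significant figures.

Δv ≈ 453 m/s

r₁ = 1784 km = 1.784×10⁶ m.
r₂ = 7632 km = 7.632×10⁶ m.
Transfer ellipse a_t = (r₁ + r₂)/2 = 4.708×10⁶ m.
At r₁: circular v_c1 = √(μ/r₁) = 1658 m/s; transfer-perilune v_p = √[μ(2/r₁ − 1/a_t)] = 2111 m/s.
Δv₁ = v_p − v_c1 = 453.0 m/s.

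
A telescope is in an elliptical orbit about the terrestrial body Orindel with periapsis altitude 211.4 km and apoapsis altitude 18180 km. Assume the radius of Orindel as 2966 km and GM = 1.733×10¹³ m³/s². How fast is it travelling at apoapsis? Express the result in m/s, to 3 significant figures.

r_p = 2966 + 211.4 = 3177.4 km = 3.1774×10⁶ m.
r_a = 2966 + 18180 = 21146 km = 2.1146×10⁷ m.
Semi-major axis a = (r_p + r_a)/2 = 12162 km = 1.216×10⁷ m.
Vis-viva: v² = μ(2/r − 1/a) = 1.733×10¹³ × (9.458×10⁻⁸ − 8.223×10⁻⁸) = 2.141×10⁵ m²/s².
v = 462.7 m/s.

v ≈ 463 m/s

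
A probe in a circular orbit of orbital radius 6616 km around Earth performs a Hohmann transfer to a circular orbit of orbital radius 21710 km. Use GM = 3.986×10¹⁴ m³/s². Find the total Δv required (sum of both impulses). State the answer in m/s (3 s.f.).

r₁ = 6616 km = 6.616×10⁶ m.
r₂ = 21710 km = 2.171×10⁷ m.
Transfer ellipse a_t = (r₁ + r₂)/2 = 1.416×10⁷ m.
At r₁: circular v_c1 = √(μ/r₁) = 7762 m/s; transfer-perigee v_p = √[μ(2/r₁ − 1/a_t)] = 9610 m/s.
Δv₁ = v_p − v_c1 = 1848 m/s.
At r₂: circular v_c2 = √(μ/r₂) = 4285 m/s; transfer-apogee v_a = √[μ(2/r₂ − 1/a_t)] = 2929 m/s.
Δv₂ = v_c2 − v_a = 1356 m/s.
Total Δv = Δv₁ + Δv₂ = 3204 m/s.

Δv_total ≈ 3200 m/s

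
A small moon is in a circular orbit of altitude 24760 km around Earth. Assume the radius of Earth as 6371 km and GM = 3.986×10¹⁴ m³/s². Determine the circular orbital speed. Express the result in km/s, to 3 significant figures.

v ≈ 3.58 km/s

r = 6371 + 24760 = 31131 km = 3.1131×10⁷ m.
For a circular orbit v = √(μ/r) = √(3.986×10¹⁴ / 3.113×10⁷) = √(1.280×10⁷) = 3578 m/s.
That is 3.578 km/s.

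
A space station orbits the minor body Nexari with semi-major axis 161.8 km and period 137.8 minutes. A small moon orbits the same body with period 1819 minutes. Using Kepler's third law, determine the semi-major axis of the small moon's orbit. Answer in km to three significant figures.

Kepler's third law: a³ ∝ T², so a₂ = a₁ (T₂/T₁)^(2/3).
T₂/T₁ = 13.20, (T₂/T₁)^(2/3) = 5.585.
a₂ = 161.8 × 5.585 = 903.7 km.

a₂ ≈ 904 km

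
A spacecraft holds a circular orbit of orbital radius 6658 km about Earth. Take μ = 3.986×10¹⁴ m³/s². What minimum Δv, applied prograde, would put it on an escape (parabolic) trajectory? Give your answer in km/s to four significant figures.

r = 6658 km = 6.658×10⁶ m.
Circular speed v_c = √(μ/r) = 7737 m/s.
Escape speed v_esc = √(2μ/r) = √2 × v_c = 10940 m/s.
Δv = v_esc − v_c = 3205 m/s = 3.205 km/s.

Δv ≈ 3.205 km/s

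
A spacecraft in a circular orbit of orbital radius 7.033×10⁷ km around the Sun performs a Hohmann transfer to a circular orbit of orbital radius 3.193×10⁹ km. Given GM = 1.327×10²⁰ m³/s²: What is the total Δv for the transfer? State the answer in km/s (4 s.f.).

r₁ = 7.033×10⁷ km = 7.033×10¹⁰ m.
r₂ = 3.193×10⁹ km = 3.193×10¹² m.
Transfer ellipse a_t = (r₁ + r₂)/2 = 1.632×10¹² m.
At r₁: circular v_c1 = √(μ/r₁) = 43440 m/s; transfer-perihelion v_p = √[μ(2/r₁ − 1/a_t)] = 60760 m/s.
Δv₁ = v_p − v_c1 = 17330 m/s.
At r₂: circular v_c2 = √(μ/r₂) = 6447 m/s; transfer-aphelion v_a = √[μ(2/r₂ − 1/a_t)] = 1338 m/s.
Δv₂ = v_c2 − v_a = 5108 m/s.
Total Δv = Δv₁ + Δv₂ = 22440 m/s = 22.44 km/s.

Δv_total ≈ 22.44 km/s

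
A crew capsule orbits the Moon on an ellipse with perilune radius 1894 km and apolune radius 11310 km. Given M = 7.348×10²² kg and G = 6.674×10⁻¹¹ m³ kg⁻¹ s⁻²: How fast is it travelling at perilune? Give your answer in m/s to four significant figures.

μ = GM = 6.674×10⁻¹¹ × 7.348×10²² = 4.904×10¹² m³/s².
Semi-major axis a = (r_p + r_a)/2 = 6602.0 km = 6.602×10⁶ m.
Vis-viva: v² = μ(2/r − 1/a) = 4.904×10¹² × (1.056×10⁻⁶ − 1.515×10⁻⁷) = 4.436×10⁶ m²/s².
v = 2106 m/s.

v ≈ 2106 m/s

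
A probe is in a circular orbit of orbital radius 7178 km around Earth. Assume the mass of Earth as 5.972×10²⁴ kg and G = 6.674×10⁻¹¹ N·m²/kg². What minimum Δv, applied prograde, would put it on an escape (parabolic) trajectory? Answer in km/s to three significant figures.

Δv ≈ 3.09 km/s

μ = GM = 6.674×10⁻¹¹ × 5.972×10²⁴ = 3.986×10¹⁴ m³/s².
r = 7178 km = 7.178×10⁶ m.
Circular speed v_c = √(μ/r) = 7452 m/s.
Escape speed v_esc = √(2μ/r) = √2 × v_c = 10540 m/s.
Δv = v_esc − v_c = 3087 m/s = 3.087 km/s.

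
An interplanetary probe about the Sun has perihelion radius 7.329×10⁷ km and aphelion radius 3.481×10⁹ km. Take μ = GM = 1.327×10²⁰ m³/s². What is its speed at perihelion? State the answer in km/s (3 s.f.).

Semi-major axis a = (r_p + r_a)/2 = 1.7771×10⁹ km = 1.777×10¹² m.
Vis-viva: v² = μ(2/r − 1/a) = 1.327×10²⁰ × (2.729×10⁻¹¹ − 5.627×10⁻¹³) = 3.547×10⁹ m²/s².
v = 59550 m/s = 59.55 km/s.

v ≈ 59.6 km/s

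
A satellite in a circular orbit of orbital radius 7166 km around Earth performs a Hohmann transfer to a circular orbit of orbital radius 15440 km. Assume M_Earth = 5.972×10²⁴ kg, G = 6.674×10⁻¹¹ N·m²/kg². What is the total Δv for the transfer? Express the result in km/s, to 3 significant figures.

μ = GM = 6.674×10⁻¹¹ × 5.972×10²⁴ = 3.986×10¹⁴ m³/s².
r₁ = 7166 km = 7.166×10⁶ m.
r₂ = 15440 km = 1.544×10⁷ m.
Transfer ellipse a_t = (r₁ + r₂)/2 = 1.130×10⁷ m.
At r₁: circular v_c1 = √(μ/r₁) = 7458 m/s; transfer-perigee v_p = √[μ(2/r₁ − 1/a_t)] = 8716 m/s.
Δv₁ = v_p − v_c1 = 1259 m/s.
At r₂: circular v_c2 = √(μ/r₂) = 5081 m/s; transfer-apogee v_a = √[μ(2/r₂ − 1/a_t)] = 4045 m/s.
Δv₂ = v_c2 − v_a = 1035 m/s.
Total Δv = Δv₁ + Δv₂ = 2294 m/s = 2.294 km/s.

Δv_total ≈ 2.29 km/s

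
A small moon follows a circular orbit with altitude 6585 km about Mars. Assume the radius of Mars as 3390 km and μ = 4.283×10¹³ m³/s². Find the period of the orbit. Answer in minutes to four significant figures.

T ≈ 504.1 minutes

r = 3390 + 6585 = 9975.0 km = 9.9750×10⁶ m.
Kepler's third law: T = 2π√(r³/μ) = 2π√((9.975×10⁶)³ / 4.283×10¹³).
r³/μ = 2.317×10⁷ s², so T = 2π × 4.814×10³ = 3.025×10⁴ s.
Converting: 3.025×10⁴ s ÷ 60.00 = 504.1 minutes.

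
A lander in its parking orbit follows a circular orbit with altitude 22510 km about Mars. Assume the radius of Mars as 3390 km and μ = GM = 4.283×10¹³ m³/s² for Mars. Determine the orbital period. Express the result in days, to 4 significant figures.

T ≈ 1.465 days

r = 3390 + 22510 = 25900 km = 2.5900×10⁷ m.
Kepler's third law: T = 2π√(r³/μ) = 2π√((2.590×10⁷)³ / 4.283×10¹³).
r³/μ = 4.056×10⁸ s², so T = 2π × 2.014×10⁴ = 1.265×10⁵ s.
Converting: 1.265×10⁵ s ÷ 86400 = 1.465 days.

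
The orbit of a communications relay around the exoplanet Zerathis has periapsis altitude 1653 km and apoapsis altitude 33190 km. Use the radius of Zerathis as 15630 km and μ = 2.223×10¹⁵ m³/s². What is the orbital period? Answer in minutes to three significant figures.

r_p = 15630 + 1653 = 17283 km = 1.7283×10⁷ m.
r_a = 15630 + 33190 = 48820 km = 4.8820×10⁷ m.
Semi-major axis a = (r_p + r_a)/2 = (17283 + 48820)/2 = 33052 km = 3.305×10⁷ m.
By Kepler's third law T = 2π√(a³/μ) = 2π × 4.030×10³ = 2.532×10⁴ s.
= 422.0 minutes.

T ≈ 422 minutes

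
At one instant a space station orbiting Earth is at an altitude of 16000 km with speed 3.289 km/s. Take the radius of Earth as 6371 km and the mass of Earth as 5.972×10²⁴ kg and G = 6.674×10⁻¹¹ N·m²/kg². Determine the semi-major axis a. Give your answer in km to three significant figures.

μ = GM = 6.674×10⁻¹¹ × 5.972×10²⁴ = 3.986×10¹⁴ m³/s².
r = 6371 + 16000 = 22371 km = 2.237×10⁷ m.
Specific orbital energy ε = v²/2 − μ/r = (3289)²/2 − 3.986×10¹⁴/2.237×10⁷ = -1.241×10⁷ J/kg.
Since ε = −μ/(2a), a = −μ/(2ε) = 1.606×10⁷ m = 16061 km.

a ≈ 16100 km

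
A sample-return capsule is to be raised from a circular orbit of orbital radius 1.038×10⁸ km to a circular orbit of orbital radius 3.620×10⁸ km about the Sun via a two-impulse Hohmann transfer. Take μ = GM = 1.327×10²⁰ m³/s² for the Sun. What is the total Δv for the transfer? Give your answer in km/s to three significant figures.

Δv_total ≈ 15.2 km/s

r₁ = 1.038×10⁸ km = 1.038×10¹¹ m.
r₂ = 3.620×10⁸ km = 3.620×10¹¹ m.
Transfer ellipse a_t = (r₁ + r₂)/2 = 2.329×10¹¹ m.
At r₁: circular v_c1 = √(μ/r₁) = 35760 m/s; transfer-perihelion v_p = √[μ(2/r₁ − 1/a_t)] = 44580 m/s.
Δv₁ = v_p − v_c1 = 8822 m/s.
At r₂: circular v_c2 = √(μ/r₂) = 19150 m/s; transfer-aphelion v_a = √[μ(2/r₂ − 1/a_t)] = 12780 m/s.
Δv₂ = v_c2 − v_a = 6364 m/s.
Total Δv = Δv₁ + Δv₂ = 15190 m/s = 15.19 km/s.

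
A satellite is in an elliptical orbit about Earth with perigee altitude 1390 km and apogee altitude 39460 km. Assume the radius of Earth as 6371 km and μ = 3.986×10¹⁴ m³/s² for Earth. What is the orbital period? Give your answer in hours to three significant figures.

T ≈ 12.1 hours

r_p = 6371 + 1390 = 7761.0 km = 7.7610×10⁶ m.
r_a = 6371 + 39460 = 45831 km = 4.5831×10⁷ m.
Semi-major axis a = (r_p + r_a)/2 = (7761.0 + 45831)/2 = 26796 km = 2.680×10⁷ m.
By Kepler's third law T = 2π√(a³/μ) = 2π × 6.948×10³ = 4.365×10⁴ s.
= 12.13 hours.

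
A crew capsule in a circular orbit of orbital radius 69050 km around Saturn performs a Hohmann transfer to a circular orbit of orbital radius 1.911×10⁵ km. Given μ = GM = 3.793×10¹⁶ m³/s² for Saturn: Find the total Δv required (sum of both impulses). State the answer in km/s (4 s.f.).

Δv_total ≈ 8.794 km/s

r₁ = 69050 km = 6.905×10⁷ m.
r₂ = 1.911×10⁵ km = 1.911×10⁸ m.
Transfer ellipse a_t = (r₁ + r₂)/2 = 1.301×10⁸ m.
At r₁: circular v_c1 = √(μ/r₁) = 23440 m/s; transfer-perikrone v_p = √[μ(2/r₁ − 1/a_t)] = 28410 m/s.
Δv₁ = v_p − v_c1 = 4971 m/s.
At r₂: circular v_c2 = √(μ/r₂) = 14090 m/s; transfer-apokrone v_a = √[μ(2/r₂ − 1/a_t)] = 10260 m/s.
Δv₂ = v_c2 − v_a = 3824 m/s.
Total Δv = Δv₁ + Δv₂ = 8794 m/s = 8.794 km/s.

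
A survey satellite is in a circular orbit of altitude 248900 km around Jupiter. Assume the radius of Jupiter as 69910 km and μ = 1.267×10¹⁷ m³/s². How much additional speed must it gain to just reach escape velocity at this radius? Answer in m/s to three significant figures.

Δv ≈ 8260 m/s

r = 69910 + 248900 = 318810 km = 3.1881×10⁸ m.
Circular speed v_c = √(μ/r) = 19940 m/s.
Escape speed v_esc = √(2μ/r) = √2 × v_c = 28190 m/s.
Δv = v_esc − v_c = 8257 m/s.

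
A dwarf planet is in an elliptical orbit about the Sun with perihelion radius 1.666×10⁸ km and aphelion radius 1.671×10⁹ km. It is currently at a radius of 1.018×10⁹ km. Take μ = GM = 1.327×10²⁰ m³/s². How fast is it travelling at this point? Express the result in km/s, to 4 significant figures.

Semi-major axis a = (r_p + r_a)/2 = 9.1880×10⁸ km = 9.188×10¹¹ m.
Vis-viva: v² = μ(2/r − 1/a) = 1.327×10²⁰ × (1.965×10⁻¹² − 1.088×10⁻¹²) = 1.163×10⁸ m²/s².
v = 10780 m/s = 10.78 km/s.

v ≈ 10.78 km/s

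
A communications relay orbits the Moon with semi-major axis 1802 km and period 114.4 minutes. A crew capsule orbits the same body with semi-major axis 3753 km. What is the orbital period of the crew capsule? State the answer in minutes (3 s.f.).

Kepler's third law: T² ∝ a³, so T₂ = T₁ (a₂/a₁)^(3/2).
a₂/a₁ = 2.083, (a₂/a₁)^(3/2) = 3.006.
T₂ = 114.4 × 3.006 = 343.8 minutes.

T₂ ≈ 344 minutes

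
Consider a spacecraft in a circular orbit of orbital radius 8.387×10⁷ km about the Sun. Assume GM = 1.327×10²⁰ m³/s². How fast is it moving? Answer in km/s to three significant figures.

r = 8.387×10⁷ km = 8.387×10¹⁰ m.
For a circular orbit v = √(μ/r) = √(1.327×10²⁰ / 8.387×10¹⁰) = √(1.582×10⁹) = 39780 m/s.
That is 39.78 km/s.

v ≈ 39.8 km/s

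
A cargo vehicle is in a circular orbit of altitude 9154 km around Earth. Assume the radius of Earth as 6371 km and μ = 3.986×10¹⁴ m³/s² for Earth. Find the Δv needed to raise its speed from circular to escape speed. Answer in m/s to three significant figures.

r = 6371 + 9154 = 15525 km = 1.5525×10⁷ m.
Circular speed v_c = √(μ/r) = 5067 m/s.
Escape speed v_esc = √(2μ/r) = √2 × v_c = 7166 m/s.
Δv = v_esc − v_c = 2099 m/s.

Δv ≈ 2100 m/s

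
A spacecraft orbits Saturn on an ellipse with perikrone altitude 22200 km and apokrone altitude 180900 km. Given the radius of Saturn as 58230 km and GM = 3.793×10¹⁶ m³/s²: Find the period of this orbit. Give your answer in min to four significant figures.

T ≈ 1086 min

r_p = 58230 + 22200 = 80430 km = 8.0430×10⁷ m.
r_a = 58230 + 180900 = 239130 km = 2.3913×10⁸ m.
Semi-major axis a = (r_p + r_a)/2 = (80430 + 2.3913×10⁵)/2 = 1.5978×10⁵ km = 1.598×10⁸ m.
By Kepler's third law T = 2π√(a³/μ) = 2π × 1.037×10⁴ = 6.516×10⁴ s.
= 1086 min.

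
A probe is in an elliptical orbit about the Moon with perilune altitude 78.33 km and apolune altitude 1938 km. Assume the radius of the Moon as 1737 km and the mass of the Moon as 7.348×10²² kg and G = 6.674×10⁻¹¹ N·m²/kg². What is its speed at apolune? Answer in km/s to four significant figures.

v ≈ 0.9394 km/s

μ = GM = 6.674×10⁻¹¹ × 7.348×10²² = 4.904×10¹² m³/s².
r_p = 1737 + 78.33 = 1815.3 km = 1.8153×10⁶ m.
r_a = 1737 + 1938 = 3675.0 km = 3.6750×10⁶ m.
Semi-major axis a = (r_p + r_a)/2 = 2745.2 km = 2.745×10⁶ m.
Vis-viva: v² = μ(2/r − 1/a) = 4.904×10¹² × (5.442×10⁻⁷ − 3.643×10⁻⁷) = 8.824×10⁵ m²/s².
v = 939.4 m/s = 0.9394 km/s.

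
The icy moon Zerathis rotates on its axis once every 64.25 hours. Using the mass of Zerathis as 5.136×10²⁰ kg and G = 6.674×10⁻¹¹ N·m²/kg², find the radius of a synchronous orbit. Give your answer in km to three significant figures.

r_sync ≈ 3590 km

μ = GM = 6.674×10⁻¹¹ × 5.136×10²⁰ = 3.428×10¹⁰ m³/s².
T = 64.25 hours = 2.313×10⁵ s.
A synchronous orbit has period T, so by Kepler's third law a = (μT²/4π²)^(1/3).
μT²/4π² = 3.428×10¹⁰ × (2.313×10⁵)² / 39.48 = 4.645×10¹⁹ m³.
a = 3.595×10⁶ m = 3594.7 km.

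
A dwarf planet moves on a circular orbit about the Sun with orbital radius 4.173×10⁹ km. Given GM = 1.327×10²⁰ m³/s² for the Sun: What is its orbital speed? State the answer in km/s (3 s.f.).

v ≈ 5.64 km/s

r = 4.173×10⁹ km = 4.173×10¹² m.
For a circular orbit v = √(μ/r) = √(1.327×10²⁰ / 4.173×10¹²) = √(3.180×10⁷) = 5639 m/s.
That is 5.639 km/s.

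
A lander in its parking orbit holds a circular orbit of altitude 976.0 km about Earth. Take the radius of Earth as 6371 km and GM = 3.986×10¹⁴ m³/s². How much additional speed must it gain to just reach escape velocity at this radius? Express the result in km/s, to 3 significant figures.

Δv ≈ 3.05 km/s

r = 6371 + 976.0 = 7347.0 km = 7.3470×10⁶ m.
Circular speed v_c = √(μ/r) = 7366 m/s.
Escape speed v_esc = √(2μ/r) = √2 × v_c = 10420 m/s.
Δv = v_esc − v_c = 3051 m/s = 3.051 km/s.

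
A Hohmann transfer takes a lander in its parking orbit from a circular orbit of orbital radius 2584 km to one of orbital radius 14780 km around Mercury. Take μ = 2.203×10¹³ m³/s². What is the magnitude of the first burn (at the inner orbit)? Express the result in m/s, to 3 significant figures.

Δv ≈ 890 m/s

r₁ = 2584 km = 2.584×10⁶ m.
r₂ = 14780 km = 1.478×10⁷ m.
Transfer ellipse a_t = (r₁ + r₂)/2 = 8.682×10⁶ m.
At r₁: circular v_c1 = √(μ/r₁) = 2920 m/s; transfer-periherm v_p = √[μ(2/r₁ − 1/a_t)] = 3810 m/s.
Δv₁ = v_p − v_c1 = 889.8 m/s.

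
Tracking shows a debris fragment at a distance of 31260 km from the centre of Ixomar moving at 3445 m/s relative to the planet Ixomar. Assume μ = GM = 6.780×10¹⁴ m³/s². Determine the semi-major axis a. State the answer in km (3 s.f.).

a ≈ 21500 km

r = 3.126×10⁷ m.
Specific orbital energy ε = v²/2 − μ/r = (3445)²/2 − 6.780×10¹⁴/3.126×10⁷ = -1.576×10⁷ J/kg.
Since ε = −μ/(2a), a = −μ/(2ε) = 2.152×10⁷ m = 21517 km.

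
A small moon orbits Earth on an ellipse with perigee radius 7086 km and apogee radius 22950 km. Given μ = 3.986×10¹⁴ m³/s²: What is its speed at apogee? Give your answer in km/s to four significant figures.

v ≈ 2.863 km/s

Semi-major axis a = (r_p + r_a)/2 = 15018 km = 1.502×10⁷ m.
Vis-viva: v² = μ(2/r − 1/a) = 3.986×10¹⁴ × (8.715×10⁻⁸ − 6.659×10⁻⁸) = 8.195×10⁶ m²/s².
v = 2863 m/s = 2.863 km/s.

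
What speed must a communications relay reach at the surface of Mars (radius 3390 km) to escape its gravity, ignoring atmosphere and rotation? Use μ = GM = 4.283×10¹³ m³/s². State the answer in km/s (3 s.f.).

r = R = 3.390×10⁶ m.
Escape speed v_esc = √(2μ/r) = √(2 × 4.283×10¹³ / 3.390×10⁶) = √(2.527×10⁷) = 5027 m/s.
= 5.027 km/s.

v_esc ≈ 5.03 km/s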